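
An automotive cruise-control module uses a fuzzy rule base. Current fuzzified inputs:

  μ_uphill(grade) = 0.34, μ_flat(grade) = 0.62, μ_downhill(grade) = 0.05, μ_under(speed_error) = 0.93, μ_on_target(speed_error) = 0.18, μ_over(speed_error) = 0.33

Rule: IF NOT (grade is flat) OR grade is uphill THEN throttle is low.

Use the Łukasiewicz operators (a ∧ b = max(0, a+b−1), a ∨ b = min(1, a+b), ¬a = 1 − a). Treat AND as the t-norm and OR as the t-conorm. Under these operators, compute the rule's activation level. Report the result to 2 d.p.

firing strength: ¬flat=1−0.62=0.38, uphill=0.34; OR[min(1, a+b)] → w = 0.72

0.72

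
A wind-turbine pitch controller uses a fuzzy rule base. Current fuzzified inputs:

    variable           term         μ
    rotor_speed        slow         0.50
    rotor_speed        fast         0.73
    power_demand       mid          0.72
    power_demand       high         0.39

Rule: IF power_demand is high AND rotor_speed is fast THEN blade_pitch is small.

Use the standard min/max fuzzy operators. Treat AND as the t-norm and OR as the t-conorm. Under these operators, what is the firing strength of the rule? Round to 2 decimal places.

firing strength: high=0.39, fast=0.73; AND[min(a, b)] → w = 0.39

0.39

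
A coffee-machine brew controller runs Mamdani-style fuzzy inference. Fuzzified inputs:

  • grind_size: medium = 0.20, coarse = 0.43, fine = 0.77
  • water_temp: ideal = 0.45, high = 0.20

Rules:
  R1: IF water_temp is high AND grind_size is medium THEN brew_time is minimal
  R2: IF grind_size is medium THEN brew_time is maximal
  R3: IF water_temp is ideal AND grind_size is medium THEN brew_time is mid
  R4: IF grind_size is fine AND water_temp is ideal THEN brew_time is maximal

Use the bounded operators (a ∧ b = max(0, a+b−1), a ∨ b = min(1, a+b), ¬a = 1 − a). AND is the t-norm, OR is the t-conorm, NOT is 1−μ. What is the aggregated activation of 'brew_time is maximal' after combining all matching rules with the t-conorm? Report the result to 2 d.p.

0.42

R1: high=0.20, medium=0.20; AND[max(0, a+b−1)] → w = 0.00
R2: medium=0.20 → w = 0.20
R3: ideal=0.45, medium=0.20; AND[max(0, a+b−1)] → w = 0.00
R4: fine=0.77, ideal=0.45; AND[max(0, a+b−1)] → w = 0.22
Rules with consequent 'maximal': {R2, R4} → strengths 0.20, 0.22
Aggregate via t-conorm [min(1, a+b)]: 0.42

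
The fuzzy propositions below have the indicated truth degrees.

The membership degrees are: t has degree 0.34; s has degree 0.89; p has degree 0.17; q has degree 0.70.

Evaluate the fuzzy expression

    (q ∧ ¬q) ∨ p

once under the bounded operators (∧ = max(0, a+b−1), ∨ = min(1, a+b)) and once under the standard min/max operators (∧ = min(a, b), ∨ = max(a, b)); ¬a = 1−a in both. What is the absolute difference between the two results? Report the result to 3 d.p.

0.130

Under bounded:
  ¬q = 1 − 0.70 = 0.30
  q ∧ ¬q = max(0, a+b−1) on (0.70, 0.30) = 0.00
  (q ∧ ¬q) ∨ p = min(1, a+b) on (0.00, 0.17) = 0.17
  → value = 0.1700
Under standard min/max:
  ¬q = 1 − 0.70 = 0.30
  q ∧ ¬q = min(a, b) on (0.70, 0.30) = 0.30
  (q ∧ ¬q) ∨ p = max(a, b) on (0.30, 0.17) = 0.30
  → value = 0.3000
|0.1700 − 0.3000| = 0.130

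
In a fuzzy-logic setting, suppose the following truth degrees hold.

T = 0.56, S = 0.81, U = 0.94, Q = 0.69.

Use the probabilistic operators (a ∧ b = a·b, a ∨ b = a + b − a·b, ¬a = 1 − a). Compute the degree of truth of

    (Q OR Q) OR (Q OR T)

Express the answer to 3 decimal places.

Q OR Q = a + b − a·b on (0.6900, 0.6900) = 0.9039
Q OR T = a + b − a·b on (0.6900, 0.5600) = 0.8636
(Q OR Q) OR (Q OR T) = a + b − a·b on (0.9039, 0.8636) = 0.9869

0.987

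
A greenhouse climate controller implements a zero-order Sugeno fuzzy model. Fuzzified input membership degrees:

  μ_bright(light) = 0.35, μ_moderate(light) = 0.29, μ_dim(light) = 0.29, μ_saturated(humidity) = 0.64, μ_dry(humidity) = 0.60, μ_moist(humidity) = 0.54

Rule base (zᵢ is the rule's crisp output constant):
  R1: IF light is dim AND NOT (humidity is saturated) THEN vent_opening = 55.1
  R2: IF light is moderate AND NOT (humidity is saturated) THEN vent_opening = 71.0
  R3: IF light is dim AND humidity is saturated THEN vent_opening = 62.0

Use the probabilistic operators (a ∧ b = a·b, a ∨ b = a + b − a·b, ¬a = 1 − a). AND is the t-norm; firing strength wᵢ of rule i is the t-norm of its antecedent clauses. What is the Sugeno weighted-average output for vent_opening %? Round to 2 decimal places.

62.56

R1 (z=55.1): dim=0.29, ¬saturated=1−0.64=0.36; AND[a·b] → w = 0.1044
R2 (z=71.0): moderate=0.29, ¬saturated=1−0.64=0.36; AND[a·b] → w = 0.1044
R3 (z=62.0): dim=0.29, saturated=0.64; AND[a·b] → w = 0.1856
Weighted average = (0.1044·55.1 + 0.1044·71.0 + 0.1856·62.0) / (0.1044 + 0.1044 + 0.1856)
  = 24.6720 / 0.3944 = 62.56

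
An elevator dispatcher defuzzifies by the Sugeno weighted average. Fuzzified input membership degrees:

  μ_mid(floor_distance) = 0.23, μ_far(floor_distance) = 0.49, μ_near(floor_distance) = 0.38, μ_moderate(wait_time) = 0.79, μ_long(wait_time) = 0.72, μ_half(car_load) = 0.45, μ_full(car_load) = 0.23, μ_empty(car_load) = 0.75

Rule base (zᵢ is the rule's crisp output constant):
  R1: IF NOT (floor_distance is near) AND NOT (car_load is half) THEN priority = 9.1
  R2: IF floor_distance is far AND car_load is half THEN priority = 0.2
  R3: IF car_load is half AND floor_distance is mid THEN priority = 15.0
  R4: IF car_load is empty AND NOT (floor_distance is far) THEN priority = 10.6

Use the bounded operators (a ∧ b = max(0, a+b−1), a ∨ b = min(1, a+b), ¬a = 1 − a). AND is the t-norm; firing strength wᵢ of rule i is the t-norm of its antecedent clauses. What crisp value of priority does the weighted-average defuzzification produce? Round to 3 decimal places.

10.007

R1 (z=9.1): ¬near=1−0.38=0.62, ¬half=1−0.45=0.55; AND[max(0, a+b−1)] → w = 0.17
R2 (z=0.2): far=0.49, half=0.45; AND[max(0, a+b−1)] → w = 0.00
R3 (z=15.0): half=0.45, mid=0.23; AND[max(0, a+b−1)] → w = 0.00
R4 (z=10.6): empty=0.75, ¬far=1−0.49=0.51; AND[max(0, a+b−1)] → w = 0.26
Weighted average = (0.17·9.1 + 0.00·0.2 + 0.00·15.0 + 0.26·10.6) / (0.17 + 0.00 + 0.00 + 0.26)
  = 4.3030 / 0.4300 = 10.007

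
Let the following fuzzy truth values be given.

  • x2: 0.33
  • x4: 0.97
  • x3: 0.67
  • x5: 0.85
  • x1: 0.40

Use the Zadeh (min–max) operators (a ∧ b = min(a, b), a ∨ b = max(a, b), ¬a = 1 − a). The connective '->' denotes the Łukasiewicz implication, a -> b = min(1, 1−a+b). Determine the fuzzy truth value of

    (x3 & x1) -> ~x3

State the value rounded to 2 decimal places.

x3 & x1 = min(a, b) on (0.67, 0.40) = 0.40
~x3 = 1 − 0.67 = 0.33
(x3 & x1) -> ~x3  [Łukasiewicz: min(1, 1−a+b)] with a=0.40, b=0.33 → 0.93

0.93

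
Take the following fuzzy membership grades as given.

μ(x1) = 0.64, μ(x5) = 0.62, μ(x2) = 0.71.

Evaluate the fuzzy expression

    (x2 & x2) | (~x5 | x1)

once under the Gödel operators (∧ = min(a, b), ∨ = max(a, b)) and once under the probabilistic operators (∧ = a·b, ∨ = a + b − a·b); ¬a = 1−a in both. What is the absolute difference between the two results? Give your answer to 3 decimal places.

Under Gödel:
  x2 & x2 = min(a, b) on (0.71, 0.71) = 0.71
  ~x5 = 1 − 0.62 = 0.38
  ~x5 | x1 = max(a, b) on (0.38, 0.64) = 0.64
  (x2 & x2) | (~x5 | x1) = max(a, b) on (0.71, 0.64) = 0.71
  → value = 0.7100
Under probabilistic:
  x2 & x2 = a·b on (0.7100, 0.7100) = 0.5041
  ~x5 = 1 − 0.6200 = 0.3800
  ~x5 | x1 = a + b − a·b on (0.3800, 0.6400) = 0.7768
  (x2 & x2) | (~x5 | x1) = a + b − a·b on (0.5041, 0.7768) = 0.8893
  → value = 0.8893
|0.7100 − 0.8893| = 0.179

0.179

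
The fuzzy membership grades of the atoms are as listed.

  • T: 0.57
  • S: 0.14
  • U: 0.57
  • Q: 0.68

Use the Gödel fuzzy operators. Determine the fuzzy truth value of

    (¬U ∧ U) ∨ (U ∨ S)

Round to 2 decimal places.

0.57

¬U = 1 − 0.57 = 0.43
¬U ∧ U = min(a, b) on (0.43, 0.57) = 0.43
U ∨ S = max(a, b) on (0.57, 0.14) = 0.57
(¬U ∧ U) ∨ (U ∨ S) = max(a, b) on (0.43, 0.57) = 0.57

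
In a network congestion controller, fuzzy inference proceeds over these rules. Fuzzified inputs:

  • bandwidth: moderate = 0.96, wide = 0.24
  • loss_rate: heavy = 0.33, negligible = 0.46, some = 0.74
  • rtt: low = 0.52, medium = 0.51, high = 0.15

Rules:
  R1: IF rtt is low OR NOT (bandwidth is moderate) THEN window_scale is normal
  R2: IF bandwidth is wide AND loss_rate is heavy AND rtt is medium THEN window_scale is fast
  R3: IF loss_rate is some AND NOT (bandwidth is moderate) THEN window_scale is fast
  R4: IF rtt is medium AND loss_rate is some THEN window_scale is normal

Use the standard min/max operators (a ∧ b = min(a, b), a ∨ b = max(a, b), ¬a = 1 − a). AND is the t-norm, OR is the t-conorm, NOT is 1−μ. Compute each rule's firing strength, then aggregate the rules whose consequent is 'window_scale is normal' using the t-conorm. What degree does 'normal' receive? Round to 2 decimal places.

R1: low=0.52, ¬moderate=1−0.96=0.04; OR[max(a, b)] → w = 0.52
R2: wide=0.24, heavy=0.33, medium=0.51; AND[min(a, b)] → w = 0.24
R3: some=0.74, ¬moderate=1−0.96=0.04; AND[min(a, b)] → w = 0.04
R4: medium=0.51, some=0.74; AND[min(a, b)] → w = 0.51
Rules with consequent 'normal': {R1, R4} → strengths 0.52, 0.51
Aggregate via t-conorm [max(a, b)]: 0.52

0.52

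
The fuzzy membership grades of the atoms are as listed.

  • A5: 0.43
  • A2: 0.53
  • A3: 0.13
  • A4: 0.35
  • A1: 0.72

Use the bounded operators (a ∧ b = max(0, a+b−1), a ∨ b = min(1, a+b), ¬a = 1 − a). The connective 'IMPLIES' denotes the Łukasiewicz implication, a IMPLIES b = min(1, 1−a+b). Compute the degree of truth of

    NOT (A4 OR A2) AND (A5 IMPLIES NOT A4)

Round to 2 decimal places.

A4 OR A2 = min(1, a+b) on (0.35, 0.53) = 0.88
NOT (A4 OR A2) = 1 − 0.88 = 0.12
NOT A4 = 1 − 0.35 = 0.65
A5 IMPLIES NOT A4  [Łukasiewicz: min(1, 1−a+b)] with a=0.43, b=0.65 → 1.00
NOT (A4 OR A2) AND (A5 IMPLIES NOT A4) = max(0, a+b−1) on (0.12, 1.00) = 0.12

0.12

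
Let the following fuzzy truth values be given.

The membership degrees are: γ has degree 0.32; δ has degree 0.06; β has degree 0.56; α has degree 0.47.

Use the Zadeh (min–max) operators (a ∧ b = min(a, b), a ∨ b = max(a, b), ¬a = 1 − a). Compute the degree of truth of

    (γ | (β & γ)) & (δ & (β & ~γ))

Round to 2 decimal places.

0.06

β & γ = min(a, b) on (0.56, 0.32) = 0.32
γ | (β & γ) = max(a, b) on (0.32, 0.32) = 0.32
~γ = 1 − 0.32 = 0.68
β & ~γ = min(a, b) on (0.56, 0.68) = 0.56
δ & (β & ~γ) = min(a, b) on (0.06, 0.56) = 0.06
(γ | (β & γ)) & (δ & (β & ~γ)) = min(a, b) on (0.32, 0.06) = 0.06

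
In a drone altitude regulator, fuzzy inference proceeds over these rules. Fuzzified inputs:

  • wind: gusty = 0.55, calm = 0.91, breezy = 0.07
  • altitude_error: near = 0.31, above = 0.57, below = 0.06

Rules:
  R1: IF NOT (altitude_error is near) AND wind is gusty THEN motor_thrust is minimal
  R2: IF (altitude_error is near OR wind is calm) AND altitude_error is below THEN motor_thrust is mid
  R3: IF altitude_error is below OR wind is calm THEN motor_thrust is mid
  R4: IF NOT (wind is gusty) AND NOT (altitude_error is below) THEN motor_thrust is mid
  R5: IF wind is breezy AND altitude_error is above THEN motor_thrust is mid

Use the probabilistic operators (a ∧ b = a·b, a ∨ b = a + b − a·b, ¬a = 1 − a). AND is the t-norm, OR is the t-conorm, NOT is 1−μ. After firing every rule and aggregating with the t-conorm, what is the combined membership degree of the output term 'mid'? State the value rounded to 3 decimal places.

R1: ¬near=1−0.31=0.69, gusty=0.55; AND[a·b] → w = 0.3795
R2: (near=0.31 OR calm=0.91) = 0.9379; AND[a·b] with below=0.06 → w = 0.0563
R3: below=0.06, calm=0.91; OR[a + b − a·b] → w = 0.9154
R4: ¬gusty=1−0.55=0.45, ¬below=1−0.06=0.94; AND[a·b] → w = 0.4230
R5: breezy=0.07, above=0.57; AND[a·b] → w = 0.0399
Rules with consequent 'mid': {R2, R3, R4, R5} → strengths 0.0563, 0.9154, 0.4230, 0.0399
Aggregate via t-conorm [a + b − a·b]: 0.9558

0.956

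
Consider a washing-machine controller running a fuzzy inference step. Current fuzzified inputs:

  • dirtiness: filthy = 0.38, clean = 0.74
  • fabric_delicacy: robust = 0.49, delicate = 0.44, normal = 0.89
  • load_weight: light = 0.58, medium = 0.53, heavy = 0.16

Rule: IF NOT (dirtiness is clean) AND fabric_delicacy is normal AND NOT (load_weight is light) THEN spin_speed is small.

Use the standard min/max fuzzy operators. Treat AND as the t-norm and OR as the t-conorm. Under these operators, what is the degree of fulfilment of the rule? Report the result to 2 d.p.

firing strength: ¬clean=1−0.74=0.26, normal=0.89, ¬light=1−0.58=0.42; AND[min(a, b)] → w = 0.26

0.26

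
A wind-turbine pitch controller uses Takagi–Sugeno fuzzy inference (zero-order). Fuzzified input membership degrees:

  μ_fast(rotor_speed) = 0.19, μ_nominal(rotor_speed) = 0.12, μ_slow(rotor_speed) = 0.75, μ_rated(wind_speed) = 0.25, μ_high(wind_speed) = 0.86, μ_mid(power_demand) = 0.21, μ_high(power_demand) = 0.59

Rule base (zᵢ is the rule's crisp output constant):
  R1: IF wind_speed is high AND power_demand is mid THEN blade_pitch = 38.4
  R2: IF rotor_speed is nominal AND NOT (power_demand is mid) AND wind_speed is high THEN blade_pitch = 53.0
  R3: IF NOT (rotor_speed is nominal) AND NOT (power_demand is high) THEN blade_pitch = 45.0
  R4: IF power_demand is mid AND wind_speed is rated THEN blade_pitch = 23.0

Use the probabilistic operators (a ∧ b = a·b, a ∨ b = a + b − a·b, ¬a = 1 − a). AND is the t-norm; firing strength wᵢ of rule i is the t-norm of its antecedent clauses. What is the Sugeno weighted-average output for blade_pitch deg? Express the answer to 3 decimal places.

42.491

R1 (z=38.4): high=0.86, mid=0.21; AND[a·b] → w = 0.1806
R2 (z=53.0): nominal=0.12, ¬mid=1−0.21=0.79, high=0.86; AND[a·b] → w = 0.0815
R3 (z=45.0): ¬nominal=1−0.12=0.88, ¬high=1−0.59=0.41; AND[a·b] → w = 0.3608
R4 (z=23.0): mid=0.21, rated=0.25; AND[a·b] → w = 0.0525
Weighted average = (0.1806·38.4 + 0.0815·53.0 + 0.3608·45.0 + 0.0525·23.0) / (0.1806 + 0.0815 + 0.3608 + 0.0525)
  = 28.6995 / 0.6754 = 42.491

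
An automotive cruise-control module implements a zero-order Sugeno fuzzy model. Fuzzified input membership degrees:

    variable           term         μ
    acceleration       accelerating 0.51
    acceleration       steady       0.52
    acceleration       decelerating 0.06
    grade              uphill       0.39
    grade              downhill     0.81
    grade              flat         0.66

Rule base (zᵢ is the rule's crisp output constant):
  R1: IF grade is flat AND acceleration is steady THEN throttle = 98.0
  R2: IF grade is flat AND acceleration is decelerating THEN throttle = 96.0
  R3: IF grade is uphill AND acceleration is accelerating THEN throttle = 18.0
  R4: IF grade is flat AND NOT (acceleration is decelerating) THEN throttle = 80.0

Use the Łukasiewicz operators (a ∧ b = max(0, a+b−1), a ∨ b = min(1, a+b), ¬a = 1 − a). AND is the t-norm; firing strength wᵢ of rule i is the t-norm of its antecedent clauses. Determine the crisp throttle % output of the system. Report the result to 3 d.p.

84.154

R1 (z=98.0): flat=0.66, steady=0.52; AND[max(0, a+b−1)] → w = 0.18
R2 (z=96.0): flat=0.66, decelerating=0.06; AND[max(0, a+b−1)] → w = 0.00
R3 (z=18.0): uphill=0.39, accelerating=0.51; AND[max(0, a+b−1)] → w = 0.00
R4 (z=80.0): flat=0.66, ¬decelerating=1−0.06=0.94; AND[max(0, a+b−1)] → w = 0.60
Weighted average = (0.18·98.0 + 0.00·96.0 + 0.00·18.0 + 0.60·80.0) / (0.18 + 0.00 + 0.00 + 0.60)
  = 65.6400 / 0.7800 = 84.154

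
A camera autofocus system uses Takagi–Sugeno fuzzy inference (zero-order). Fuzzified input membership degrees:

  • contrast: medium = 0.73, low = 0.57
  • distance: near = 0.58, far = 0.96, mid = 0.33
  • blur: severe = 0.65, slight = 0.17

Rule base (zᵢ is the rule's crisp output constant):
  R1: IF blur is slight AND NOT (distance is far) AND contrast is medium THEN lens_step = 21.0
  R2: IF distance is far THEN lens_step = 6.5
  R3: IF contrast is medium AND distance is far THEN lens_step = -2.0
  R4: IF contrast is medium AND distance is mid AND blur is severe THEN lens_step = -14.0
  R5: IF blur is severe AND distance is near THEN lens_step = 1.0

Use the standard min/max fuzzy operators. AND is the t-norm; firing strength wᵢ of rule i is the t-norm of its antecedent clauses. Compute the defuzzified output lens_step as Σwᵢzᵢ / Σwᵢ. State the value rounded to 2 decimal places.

0.60

R1 (z=21.0): slight=0.17, ¬far=1−0.96=0.04, medium=0.73; AND[min(a, b)] → w = 0.04
R2 (z=6.5): far=0.96 → w = 0.96
R3 (z=-2.0): medium=0.73, far=0.96; AND[min(a, b)] → w = 0.73
R4 (z=-14.0): medium=0.73, mid=0.33, severe=0.65; AND[min(a, b)] → w = 0.33
R5 (z=1.0): severe=0.65, near=0.58; AND[min(a, b)] → w = 0.58
Weighted average = (0.04·21.0 + 0.96·6.5 + 0.73·-2.0 + 0.33·-14.0 + 0.58·1.0) / (0.04 + 0.96 + 0.73 + 0.33 + 0.58)
  = 1.5800 / 2.6400 = 0.60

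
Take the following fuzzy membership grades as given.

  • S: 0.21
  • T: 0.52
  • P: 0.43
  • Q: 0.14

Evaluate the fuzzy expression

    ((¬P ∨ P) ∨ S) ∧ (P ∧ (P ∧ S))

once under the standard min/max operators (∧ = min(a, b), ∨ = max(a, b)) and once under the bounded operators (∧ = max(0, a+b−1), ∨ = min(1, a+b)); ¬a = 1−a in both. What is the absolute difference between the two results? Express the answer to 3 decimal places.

Under standard min/max:
  ¬P = 1 − 0.43 = 0.57
  ¬P ∨ P = max(a, b) on (0.57, 0.43) = 0.57
  (¬P ∨ P) ∨ S = max(a, b) on (0.57, 0.21) = 0.57
  P ∧ S = min(a, b) on (0.43, 0.21) = 0.21
  P ∧ (P ∧ S) = min(a, b) on (0.43, 0.21) = 0.21
  ((¬P ∨ P) ∨ S) ∧ (P ∧ (P ∧ S)) = min(a, b) on (0.57, 0.21) = 0.21
  → value = 0.2100
Under bounded:
  ¬P = 1 − 0.43 = 0.57
  ¬P ∨ P = min(1, a+b) on (0.57, 0.43) = 1.00
  (¬P ∨ P) ∨ S = min(1, a+b) on (1.00, 0.21) = 1.00
  P ∧ S = max(0, a+b−1) on (0.43, 0.21) = 0.00
  P ∧ (P ∧ S) = max(0, a+b−1) on (0.43, 0.00) = 0.00
  ((¬P ∨ P) ∨ S) ∧ (P ∧ (P ∧ S)) = max(0, a+b−1) on (1.00, 0.00) = 0.00
  → value = 0.0000
|0.2100 − 0.0000| = 0.210

0.210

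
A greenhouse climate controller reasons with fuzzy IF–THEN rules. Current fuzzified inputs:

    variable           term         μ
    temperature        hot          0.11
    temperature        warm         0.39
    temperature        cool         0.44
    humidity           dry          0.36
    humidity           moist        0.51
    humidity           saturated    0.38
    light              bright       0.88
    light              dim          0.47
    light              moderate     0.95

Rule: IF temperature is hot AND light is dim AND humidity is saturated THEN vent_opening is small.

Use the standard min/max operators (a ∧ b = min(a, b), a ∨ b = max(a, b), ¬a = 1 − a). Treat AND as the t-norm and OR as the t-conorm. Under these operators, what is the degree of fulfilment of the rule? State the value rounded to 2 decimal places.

0.11

firing strength: hot=0.11, dim=0.47, saturated=0.38; AND[min(a, b)] → w = 0.11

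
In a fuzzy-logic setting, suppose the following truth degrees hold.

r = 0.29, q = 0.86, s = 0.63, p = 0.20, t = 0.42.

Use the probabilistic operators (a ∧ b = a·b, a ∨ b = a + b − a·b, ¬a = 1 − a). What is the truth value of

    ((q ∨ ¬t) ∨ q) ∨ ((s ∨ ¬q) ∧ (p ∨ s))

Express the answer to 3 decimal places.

0.996

¬t = 1 − 0.4200 = 0.5800
q ∨ ¬t = a + b − a·b on (0.8600, 0.5800) = 0.9412
(q ∨ ¬t) ∨ q = a + b − a·b on (0.9412, 0.8600) = 0.9918
¬q = 1 − 0.8600 = 0.1400
s ∨ ¬q = a + b − a·b on (0.6300, 0.1400) = 0.6818
p ∨ s = a + b − a·b on (0.2000, 0.6300) = 0.7040
(s ∨ ¬q) ∧ (p ∨ s) = a·b on (0.6818, 0.7040) = 0.4800
((q ∨ ¬t) ∨ q) ∨ ((s ∨ ¬q) ∧ (p ∨ s)) = a + b − a·b on (0.9918, 0.4800) = 0.9957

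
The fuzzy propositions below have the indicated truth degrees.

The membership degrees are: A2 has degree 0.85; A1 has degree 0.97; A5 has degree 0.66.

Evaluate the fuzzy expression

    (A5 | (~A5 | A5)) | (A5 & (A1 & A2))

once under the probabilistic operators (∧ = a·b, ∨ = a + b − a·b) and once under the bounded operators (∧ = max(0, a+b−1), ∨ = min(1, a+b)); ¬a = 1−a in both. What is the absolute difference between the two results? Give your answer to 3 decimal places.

Under probabilistic:
  ~A5 = 1 − 0.6600 = 0.3400
  ~A5 | A5 = a + b − a·b on (0.3400, 0.6600) = 0.7756
  A5 | (~A5 | A5) = a + b − a·b on (0.6600, 0.7756) = 0.9237
  A1 & A2 = a·b on (0.9700, 0.8500) = 0.8245
  A5 & (A1 & A2) = a·b on (0.6600, 0.8245) = 0.5442
  (A5 | (~A5 | A5)) | (A5 & (A1 & A2)) = a + b − a·b on (0.9237, 0.5442) = 0.9652
  → value = 0.9652
Under bounded:
  ~A5 = 1 − 0.66 = 0.34
  ~A5 | A5 = min(1, a+b) on (0.34, 0.66) = 1.00
  A5 | (~A5 | A5) = min(1, a+b) on (0.66, 1.00) = 1.00
  A1 & A2 = max(0, a+b−1) on (0.97, 0.85) = 0.82
  A5 & (A1 & A2) = max(0, a+b−1) on (0.66, 0.82) = 0.48
  (A5 | (~A5 | A5)) | (A5 & (A1 & A2)) = min(1, a+b) on (1.00, 0.48) = 1.00
  → value = 1.0000
|0.9652 − 1.0000| = 0.035

0.035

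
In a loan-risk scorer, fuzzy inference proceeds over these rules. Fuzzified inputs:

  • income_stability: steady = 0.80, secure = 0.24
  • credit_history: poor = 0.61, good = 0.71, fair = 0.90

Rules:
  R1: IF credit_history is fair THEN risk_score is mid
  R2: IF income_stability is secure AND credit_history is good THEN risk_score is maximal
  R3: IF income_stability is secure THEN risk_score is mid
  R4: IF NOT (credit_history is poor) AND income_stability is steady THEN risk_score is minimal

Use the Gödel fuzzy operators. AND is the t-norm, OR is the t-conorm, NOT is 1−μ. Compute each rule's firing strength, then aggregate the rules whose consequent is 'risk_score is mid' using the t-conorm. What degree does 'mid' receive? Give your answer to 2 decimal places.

R1: fair=0.90 → w = 0.90
R2: secure=0.24, good=0.71; AND[min(a, b)] → w = 0.24
R3: secure=0.24 → w = 0.24
R4: ¬poor=1−0.61=0.39, steady=0.80; AND[min(a, b)] → w = 0.39
Rules with consequent 'mid': {R1, R3} → strengths 0.90, 0.24
Aggregate via t-conorm [max(a, b)]: 0.90

0.90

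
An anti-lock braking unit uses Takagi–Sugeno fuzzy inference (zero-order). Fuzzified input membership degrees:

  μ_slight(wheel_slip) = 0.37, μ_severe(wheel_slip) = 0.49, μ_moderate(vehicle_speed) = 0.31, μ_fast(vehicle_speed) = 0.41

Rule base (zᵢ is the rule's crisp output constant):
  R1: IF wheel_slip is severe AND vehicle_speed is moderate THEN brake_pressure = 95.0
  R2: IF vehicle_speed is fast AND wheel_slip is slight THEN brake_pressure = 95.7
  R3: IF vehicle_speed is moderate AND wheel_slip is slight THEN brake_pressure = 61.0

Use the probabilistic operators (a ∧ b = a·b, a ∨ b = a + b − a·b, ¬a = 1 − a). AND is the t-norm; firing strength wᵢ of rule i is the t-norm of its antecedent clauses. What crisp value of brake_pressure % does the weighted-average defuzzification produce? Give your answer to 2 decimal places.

R1 (z=95.0): severe=0.49, moderate=0.31; AND[a·b] → w = 0.1519
R2 (z=95.7): fast=0.41, slight=0.37; AND[a·b] → w = 0.1517
R3 (z=61.0): moderate=0.31, slight=0.37; AND[a·b] → w = 0.1147
Weighted average = (0.1519·95.0 + 0.1517·95.7 + 0.1147·61.0) / (0.1519 + 0.1517 + 0.1147)
  = 35.9449 / 0.4183 = 85.93

85.93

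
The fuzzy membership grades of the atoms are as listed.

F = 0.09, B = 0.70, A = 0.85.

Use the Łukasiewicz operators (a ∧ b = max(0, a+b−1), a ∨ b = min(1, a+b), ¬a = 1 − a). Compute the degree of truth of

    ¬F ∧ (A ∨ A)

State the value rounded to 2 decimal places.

¬F = 1 − 0.09 = 0.91
A ∨ A = min(1, a+b) on (0.85, 0.85) = 1.00
¬F ∧ (A ∨ A) = max(0, a+b−1) on (0.91, 1.00) = 0.91

0.91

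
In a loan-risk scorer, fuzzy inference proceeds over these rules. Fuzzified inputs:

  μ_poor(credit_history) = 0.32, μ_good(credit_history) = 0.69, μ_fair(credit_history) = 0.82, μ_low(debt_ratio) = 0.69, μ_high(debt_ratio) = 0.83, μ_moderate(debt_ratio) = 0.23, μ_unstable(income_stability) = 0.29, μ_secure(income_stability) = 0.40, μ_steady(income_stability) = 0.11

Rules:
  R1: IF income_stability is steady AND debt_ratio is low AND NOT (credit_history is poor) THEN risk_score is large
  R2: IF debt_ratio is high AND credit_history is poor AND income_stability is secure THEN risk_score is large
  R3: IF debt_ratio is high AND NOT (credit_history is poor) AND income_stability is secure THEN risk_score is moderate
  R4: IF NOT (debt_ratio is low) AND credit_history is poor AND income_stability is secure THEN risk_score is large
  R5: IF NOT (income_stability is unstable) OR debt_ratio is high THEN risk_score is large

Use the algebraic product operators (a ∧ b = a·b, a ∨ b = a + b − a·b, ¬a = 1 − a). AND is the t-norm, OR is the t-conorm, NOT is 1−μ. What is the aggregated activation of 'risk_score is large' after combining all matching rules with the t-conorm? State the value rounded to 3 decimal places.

0.960

R1: steady=0.11, low=0.69, ¬poor=1−0.32=0.68; AND[a·b] → w = 0.0516
R2: high=0.83, poor=0.32, secure=0.40; AND[a·b] → w = 0.1062
R3: high=0.83, ¬poor=1−0.32=0.68, secure=0.40; AND[a·b] → w = 0.2258
R4: ¬low=1−0.69=0.31, poor=0.32, secure=0.40; AND[a·b] → w = 0.0397
R5: ¬unstable=1−0.29=0.71, high=0.83; OR[a + b − a·b] → w = 0.9507
Rules with consequent 'large': {R1, R2, R4, R5} → strengths 0.0516, 0.1062, 0.0397, 0.9507
Aggregate via t-conorm [a + b − a·b]: 0.9599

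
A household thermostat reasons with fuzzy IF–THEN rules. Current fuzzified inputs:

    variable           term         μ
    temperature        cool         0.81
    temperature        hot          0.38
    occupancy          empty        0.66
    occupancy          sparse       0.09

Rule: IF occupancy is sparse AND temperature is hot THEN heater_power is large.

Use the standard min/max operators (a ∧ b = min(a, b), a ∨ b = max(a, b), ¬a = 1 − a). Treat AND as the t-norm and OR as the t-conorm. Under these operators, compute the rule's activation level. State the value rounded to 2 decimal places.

0.09

firing strength: sparse=0.09, hot=0.38; AND[min(a, b)] → w = 0.09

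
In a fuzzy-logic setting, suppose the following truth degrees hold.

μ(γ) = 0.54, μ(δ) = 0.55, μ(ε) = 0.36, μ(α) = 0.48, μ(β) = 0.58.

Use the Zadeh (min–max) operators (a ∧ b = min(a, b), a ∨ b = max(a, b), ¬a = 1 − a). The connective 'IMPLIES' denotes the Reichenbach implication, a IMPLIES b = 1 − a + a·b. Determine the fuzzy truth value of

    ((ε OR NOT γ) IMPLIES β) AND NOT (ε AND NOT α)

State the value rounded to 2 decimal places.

0.64

NOT γ = 1 − 0.54 = 0.46
ε OR NOT γ = max(a, b) on (0.36, 0.46) = 0.46
(ε OR NOT γ) IMPLIES β  [Reichenbach: 1 − a + a·b] with a=0.46, b=0.58 → 0.81
NOT α = 1 − 0.48 = 0.52
ε AND NOT α = min(a, b) on (0.36, 0.52) = 0.36
NOT (ε AND NOT α) = 1 − 0.36 = 0.64
((ε OR NOT γ) IMPLIES β) AND NOT (ε AND NOT α) = min(a, b) on (0.81, 0.64) = 0.64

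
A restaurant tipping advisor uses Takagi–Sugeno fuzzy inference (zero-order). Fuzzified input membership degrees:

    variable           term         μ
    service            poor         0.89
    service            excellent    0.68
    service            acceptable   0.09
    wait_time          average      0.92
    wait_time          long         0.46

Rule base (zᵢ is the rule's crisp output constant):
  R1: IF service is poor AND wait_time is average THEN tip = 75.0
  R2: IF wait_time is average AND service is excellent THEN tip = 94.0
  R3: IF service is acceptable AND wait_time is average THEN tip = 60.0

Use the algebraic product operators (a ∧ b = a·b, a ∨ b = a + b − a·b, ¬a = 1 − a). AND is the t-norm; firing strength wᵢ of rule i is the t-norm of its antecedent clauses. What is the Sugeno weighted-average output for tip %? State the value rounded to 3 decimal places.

81.970

R1 (z=75.0): poor=0.89, average=0.92; AND[a·b] → w = 0.8188
R2 (z=94.0): average=0.92, excellent=0.68; AND[a·b] → w = 0.6256
R3 (z=60.0): acceptable=0.09, average=0.92; AND[a·b] → w = 0.0828
Weighted average = (0.8188·75.0 + 0.6256·94.0 + 0.0828·60.0) / (0.8188 + 0.6256 + 0.0828)
  = 125.1844 / 1.5272 = 81.970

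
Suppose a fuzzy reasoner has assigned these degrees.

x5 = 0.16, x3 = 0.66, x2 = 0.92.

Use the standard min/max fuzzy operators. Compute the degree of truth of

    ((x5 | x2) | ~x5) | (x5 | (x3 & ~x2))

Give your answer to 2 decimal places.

x5 | x2 = max(a, b) on (0.16, 0.92) = 0.92
~x5 = 1 − 0.16 = 0.84
(x5 | x2) | ~x5 = max(a, b) on (0.92, 0.84) = 0.92
~x2 = 1 − 0.92 = 0.08
x3 & ~x2 = min(a, b) on (0.66, 0.08) = 0.08
x5 | (x3 & ~x2) = max(a, b) on (0.16, 0.08) = 0.16
((x5 | x2) | ~x5) | (x5 | (x3 & ~x2)) = max(a, b) on (0.92, 0.16) = 0.92

0.92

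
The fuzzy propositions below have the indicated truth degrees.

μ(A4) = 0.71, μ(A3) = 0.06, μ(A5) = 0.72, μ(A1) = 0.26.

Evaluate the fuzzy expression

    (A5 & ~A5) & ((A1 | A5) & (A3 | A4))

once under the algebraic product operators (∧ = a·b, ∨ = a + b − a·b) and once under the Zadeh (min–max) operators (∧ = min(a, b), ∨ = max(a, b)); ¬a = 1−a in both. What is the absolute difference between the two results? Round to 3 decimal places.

0.164

Under algebraic product:
  ~A5 = 1 − 0.7200 = 0.2800
  A5 & ~A5 = a·b on (0.7200, 0.2800) = 0.2016
  A1 | A5 = a + b − a·b on (0.2600, 0.7200) = 0.7928
  A3 | A4 = a + b − a·b on (0.0600, 0.7100) = 0.7274
  (A1 | A5) & (A3 | A4) = a·b on (0.7928, 0.7274) = 0.5767
  (A5 & ~A5) & ((A1 | A5) & (A3 | A4)) = a·b on (0.2016, 0.5767) = 0.1163
  → value = 0.1163
Under Zadeh (min–max):
  ~A5 = 1 − 0.72 = 0.28
  A5 & ~A5 = min(a, b) on (0.72, 0.28) = 0.28
  A1 | A5 = max(a, b) on (0.26, 0.72) = 0.72
  A3 | A4 = max(a, b) on (0.06, 0.71) = 0.71
  (A1 | A5) & (A3 | A4) = min(a, b) on (0.72, 0.71) = 0.71
  (A5 & ~A5) & ((A1 | A5) & (A3 | A4)) = min(a, b) on (0.28, 0.71) = 0.28
  → value = 0.2800
|0.1163 − 0.2800| = 0.164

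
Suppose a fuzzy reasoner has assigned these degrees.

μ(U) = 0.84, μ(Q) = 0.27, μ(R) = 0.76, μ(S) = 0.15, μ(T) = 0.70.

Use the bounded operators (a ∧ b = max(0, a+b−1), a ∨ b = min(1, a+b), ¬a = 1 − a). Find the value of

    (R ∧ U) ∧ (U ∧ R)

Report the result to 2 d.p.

R ∧ U = max(0, a+b−1) on (0.76, 0.84) = 0.60
U ∧ R = max(0, a+b−1) on (0.84, 0.76) = 0.60
(R ∧ U) ∧ (U ∧ R) = max(0, a+b−1) on (0.60, 0.60) = 0.20

0.20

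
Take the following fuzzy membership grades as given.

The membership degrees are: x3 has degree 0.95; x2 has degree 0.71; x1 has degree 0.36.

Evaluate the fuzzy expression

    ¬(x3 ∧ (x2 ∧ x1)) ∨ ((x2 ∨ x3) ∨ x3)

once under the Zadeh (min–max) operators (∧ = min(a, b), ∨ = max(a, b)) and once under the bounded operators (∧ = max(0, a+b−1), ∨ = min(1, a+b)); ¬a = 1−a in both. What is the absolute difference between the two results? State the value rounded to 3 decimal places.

Under Zadeh (min–max):
  x2 ∧ x1 = min(a, b) on (0.71, 0.36) = 0.36
  x3 ∧ (x2 ∧ x1) = min(a, b) on (0.95, 0.36) = 0.36
  ¬(x3 ∧ (x2 ∧ x1)) = 1 − 0.36 = 0.64
  x2 ∨ x3 = max(a, b) on (0.71, 0.95) = 0.95
  (x2 ∨ x3) ∨ x3 = max(a, b) on (0.95, 0.95) = 0.95
  ¬(x3 ∧ (x2 ∧ x1)) ∨ ((x2 ∨ x3) ∨ x3) = max(a, b) on (0.64, 0.95) = 0.95
  → value = 0.9500
Under bounded:
  x2 ∧ x1 = max(0, a+b−1) on (0.71, 0.36) = 0.07
  x3 ∧ (x2 ∧ x1) = max(0, a+b−1) on (0.95, 0.07) = 0.02
  ¬(x3 ∧ (x2 ∧ x1)) = 1 − 0.02 = 0.98
  x2 ∨ x3 = min(1, a+b) on (0.71, 0.95) = 1.00
  (x2 ∨ x3) ∨ x3 = min(1, a+b) on (1.00, 0.95) = 1.00
  ¬(x3 ∧ (x2 ∧ x1)) ∨ ((x2 ∨ x3) ∨ x3) = min(1, a+b) on (0.98, 1.00) = 1.00
  → value = 1.0000
|0.9500 − 1.0000| = 0.050

0.050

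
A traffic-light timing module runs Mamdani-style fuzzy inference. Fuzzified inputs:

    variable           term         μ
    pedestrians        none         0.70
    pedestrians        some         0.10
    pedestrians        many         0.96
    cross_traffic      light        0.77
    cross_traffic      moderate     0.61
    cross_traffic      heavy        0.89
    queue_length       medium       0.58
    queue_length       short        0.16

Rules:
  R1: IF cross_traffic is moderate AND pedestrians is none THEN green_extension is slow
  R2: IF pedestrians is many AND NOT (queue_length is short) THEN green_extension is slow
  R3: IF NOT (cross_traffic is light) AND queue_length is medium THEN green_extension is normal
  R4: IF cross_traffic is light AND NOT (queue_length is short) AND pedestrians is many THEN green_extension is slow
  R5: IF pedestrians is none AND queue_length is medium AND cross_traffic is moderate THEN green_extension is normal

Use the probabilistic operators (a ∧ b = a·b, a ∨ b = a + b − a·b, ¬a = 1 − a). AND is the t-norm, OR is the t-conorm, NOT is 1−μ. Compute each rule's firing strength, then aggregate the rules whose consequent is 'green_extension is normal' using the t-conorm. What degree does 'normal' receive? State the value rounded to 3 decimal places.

0.348

R1: moderate=0.61, none=0.70; AND[a·b] → w = 0.4270
R2: many=0.96, ¬short=1−0.16=0.84; AND[a·b] → w = 0.8064
R3: ¬light=1−0.77=0.23, medium=0.58; AND[a·b] → w = 0.1334
R4: light=0.77, ¬short=1−0.16=0.84, many=0.96; AND[a·b] → w = 0.6209
R5: none=0.70, medium=0.58, moderate=0.61; AND[a·b] → w = 0.2477
Rules with consequent 'normal': {R3, R5} → strengths 0.1334, 0.2477
Aggregate via t-conorm [a + b − a·b]: 0.3480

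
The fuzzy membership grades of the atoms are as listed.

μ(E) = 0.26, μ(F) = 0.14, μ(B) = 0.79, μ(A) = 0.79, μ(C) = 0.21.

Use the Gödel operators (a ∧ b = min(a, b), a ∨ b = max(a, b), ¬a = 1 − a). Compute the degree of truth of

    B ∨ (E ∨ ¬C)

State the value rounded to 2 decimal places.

¬C = 1 − 0.21 = 0.79
E ∨ ¬C = max(a, b) on (0.26, 0.79) = 0.79
B ∨ (E ∨ ¬C) = max(a, b) on (0.79, 0.79) = 0.79

0.79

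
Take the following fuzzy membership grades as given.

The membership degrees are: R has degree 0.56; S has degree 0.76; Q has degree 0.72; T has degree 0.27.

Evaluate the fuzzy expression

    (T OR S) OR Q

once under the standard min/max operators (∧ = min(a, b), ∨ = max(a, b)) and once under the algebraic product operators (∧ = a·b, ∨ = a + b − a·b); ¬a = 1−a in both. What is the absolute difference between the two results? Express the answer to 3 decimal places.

0.191

Under standard min/max:
  T OR S = max(a, b) on (0.27, 0.76) = 0.76
  (T OR S) OR Q = max(a, b) on (0.76, 0.72) = 0.76
  → value = 0.7600
Under algebraic product:
  T OR S = a + b − a·b on (0.2700, 0.7600) = 0.8248
  (T OR S) OR Q = a + b − a·b on (0.8248, 0.7200) = 0.9509
  → value = 0.9509
|0.7600 − 0.9509| = 0.191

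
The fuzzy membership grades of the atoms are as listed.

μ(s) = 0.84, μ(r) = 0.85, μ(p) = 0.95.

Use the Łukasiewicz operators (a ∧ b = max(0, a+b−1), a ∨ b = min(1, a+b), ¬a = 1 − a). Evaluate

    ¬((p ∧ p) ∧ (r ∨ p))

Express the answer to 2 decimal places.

p ∧ p = max(0, a+b−1) on (0.95, 0.95) = 0.90
r ∨ p = min(1, a+b) on (0.85, 0.95) = 1.00
(p ∧ p) ∧ (r ∨ p) = max(0, a+b−1) on (0.90, 1.00) = 0.90
¬((p ∧ p) ∧ (r ∨ p)) = 1 − 0.90 = 0.10

0.10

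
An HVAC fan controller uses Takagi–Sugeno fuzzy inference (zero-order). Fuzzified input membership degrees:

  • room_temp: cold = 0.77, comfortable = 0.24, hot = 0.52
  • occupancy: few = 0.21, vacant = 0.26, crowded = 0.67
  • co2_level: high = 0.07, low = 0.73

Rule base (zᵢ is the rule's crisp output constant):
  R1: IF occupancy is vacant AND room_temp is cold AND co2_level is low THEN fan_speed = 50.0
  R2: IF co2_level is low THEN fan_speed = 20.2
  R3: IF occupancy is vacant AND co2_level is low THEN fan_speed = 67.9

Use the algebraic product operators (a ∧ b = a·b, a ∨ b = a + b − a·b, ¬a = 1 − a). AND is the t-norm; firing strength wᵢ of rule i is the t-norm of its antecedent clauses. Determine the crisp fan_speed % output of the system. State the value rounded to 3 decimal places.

32.779

R1 (z=50.0): vacant=0.26, cold=0.77, low=0.73; AND[a·b] → w = 0.1461
R2 (z=20.2): low=0.73 → w = 0.7300
R3 (z=67.9): vacant=0.26, low=0.73; AND[a·b] → w = 0.1898
Weighted average = (0.1461·50.0 + 0.7300·20.2 + 0.1898·67.9) / (0.1461 + 0.7300 + 0.1898)
  = 34.9407 / 1.0659 = 32.779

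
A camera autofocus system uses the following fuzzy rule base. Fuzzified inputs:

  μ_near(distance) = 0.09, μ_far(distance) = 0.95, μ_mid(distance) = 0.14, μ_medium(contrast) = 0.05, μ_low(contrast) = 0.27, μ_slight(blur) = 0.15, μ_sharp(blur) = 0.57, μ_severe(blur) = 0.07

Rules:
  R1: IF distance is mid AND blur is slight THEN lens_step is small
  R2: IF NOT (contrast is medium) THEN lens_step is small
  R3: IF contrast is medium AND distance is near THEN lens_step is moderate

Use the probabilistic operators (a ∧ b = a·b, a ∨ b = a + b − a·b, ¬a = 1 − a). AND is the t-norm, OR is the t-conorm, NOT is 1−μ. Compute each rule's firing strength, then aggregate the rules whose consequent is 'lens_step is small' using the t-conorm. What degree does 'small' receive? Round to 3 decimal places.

0.951

R1: mid=0.14, slight=0.15; AND[a·b] → w = 0.0210
R2: ¬medium=1−0.05=0.95 → w = 0.9500
R3: medium=0.05, near=0.09; AND[a·b] → w = 0.0045
Rules with consequent 'small': {R1, R2} → strengths 0.0210, 0.9500
Aggregate via t-conorm [a + b − a·b]: 0.9510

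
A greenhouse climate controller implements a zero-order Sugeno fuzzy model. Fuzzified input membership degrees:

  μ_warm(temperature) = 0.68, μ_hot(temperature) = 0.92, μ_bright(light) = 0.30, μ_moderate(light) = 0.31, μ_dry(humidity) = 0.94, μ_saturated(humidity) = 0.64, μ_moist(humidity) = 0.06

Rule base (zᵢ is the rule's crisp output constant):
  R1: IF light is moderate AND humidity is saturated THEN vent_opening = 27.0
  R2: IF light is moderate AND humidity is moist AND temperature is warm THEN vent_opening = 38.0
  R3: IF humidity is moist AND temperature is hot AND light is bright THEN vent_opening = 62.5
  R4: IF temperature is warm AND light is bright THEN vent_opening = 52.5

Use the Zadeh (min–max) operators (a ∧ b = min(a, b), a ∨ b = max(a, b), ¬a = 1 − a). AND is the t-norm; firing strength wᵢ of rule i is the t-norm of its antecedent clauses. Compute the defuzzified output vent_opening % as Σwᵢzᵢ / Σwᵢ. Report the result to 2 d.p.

R1 (z=27.0): moderate=0.31, saturated=0.64; AND[min(a, b)] → w = 0.31
R2 (z=38.0): moderate=0.31, moist=0.06, warm=0.68; AND[min(a, b)] → w = 0.06
R3 (z=62.5): moist=0.06, hot=0.92, bright=0.30; AND[min(a, b)] → w = 0.06
R4 (z=52.5): warm=0.68, bright=0.30; AND[min(a, b)] → w = 0.30
Weighted average = (0.31·27.0 + 0.06·38.0 + 0.06·62.5 + 0.30·52.5) / (0.31 + 0.06 + 0.06 + 0.30)
  = 30.1500 / 0.7300 = 41.30

41.30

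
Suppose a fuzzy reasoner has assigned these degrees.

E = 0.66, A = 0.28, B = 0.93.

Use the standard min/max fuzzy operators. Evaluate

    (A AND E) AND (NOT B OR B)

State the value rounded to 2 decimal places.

A AND E = min(a, b) on (0.28, 0.66) = 0.28
NOT B = 1 − 0.93 = 0.07
NOT B OR B = max(a, b) on (0.07, 0.93) = 0.93
(A AND E) AND (NOT B OR B) = min(a, b) on (0.28, 0.93) = 0.28

0.28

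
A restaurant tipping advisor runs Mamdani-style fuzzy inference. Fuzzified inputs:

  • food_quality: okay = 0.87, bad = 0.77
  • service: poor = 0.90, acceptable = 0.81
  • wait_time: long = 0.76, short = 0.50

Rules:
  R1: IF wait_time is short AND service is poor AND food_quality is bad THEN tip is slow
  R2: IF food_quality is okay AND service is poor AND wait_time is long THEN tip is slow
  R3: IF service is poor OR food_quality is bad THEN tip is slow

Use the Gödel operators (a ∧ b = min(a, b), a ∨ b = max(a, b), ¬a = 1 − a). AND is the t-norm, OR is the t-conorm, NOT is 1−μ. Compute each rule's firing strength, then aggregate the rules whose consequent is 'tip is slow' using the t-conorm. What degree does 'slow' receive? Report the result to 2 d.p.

0.90

R1: short=0.50, poor=0.90, bad=0.77; AND[min(a, b)] → w = 0.50
R2: okay=0.87, poor=0.90, long=0.76; AND[min(a, b)] → w = 0.76
R3: poor=0.90, bad=0.77; OR[max(a, b)] → w = 0.90
Rules with consequent 'slow': {R1, R2, R3} → strengths 0.50, 0.76, 0.90
Aggregate via t-conorm [max(a, b)]: 0.90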